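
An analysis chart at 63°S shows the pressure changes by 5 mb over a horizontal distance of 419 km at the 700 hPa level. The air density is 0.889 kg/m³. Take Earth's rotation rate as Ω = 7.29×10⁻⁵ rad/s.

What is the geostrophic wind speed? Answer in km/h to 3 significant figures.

Coriolis parameter at 63°S:
f = 2Ω sin φ = 2 × 7.29×10⁻⁵ × sin 63° = 1.30×10⁻⁴ s⁻¹
Pressure gradient: |∂P/∂n| = 500 Pa / 419000 m = 1.19×10⁻³ Pa/m
Geostrophic balance (pressure-gradient force = Coriolis force):
V_g = (1/(fρ)) |∂P/∂n| = 1.19×10⁻³ / (1.30×10⁻⁴ × 0.889) = 10.3 m/s
Converting: 10.3 m/s × 3.6 = 37.2 km/h

37.2 km/h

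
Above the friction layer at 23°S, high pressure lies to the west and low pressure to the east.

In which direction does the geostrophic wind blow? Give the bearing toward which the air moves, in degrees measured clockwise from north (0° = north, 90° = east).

000°

The pressure-gradient force points toward the east (bearing 090°).
Geostrophic balance: in the Southern Hemisphere the Coriolis force deflects motion to the left, so the geostrophic wind blows 90° to the left of the pressure-gradient force (low pressure on the right).
Rotating 090° by 90° counterclockwise gives 000° — the wind blows toward the north.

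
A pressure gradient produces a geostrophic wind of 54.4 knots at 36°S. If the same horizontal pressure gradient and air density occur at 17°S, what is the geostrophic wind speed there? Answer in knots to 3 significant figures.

109 knots

With the same pressure gradient and density, V_g ∝ 1/f ∝ 1/sin φ.
V₂ = V₁ · sin φ₁ / sin φ₂ = 54.4 × sin 36° / sin 17°
V₂ = 54.4 × 0.5878/0.2924 = 109 knots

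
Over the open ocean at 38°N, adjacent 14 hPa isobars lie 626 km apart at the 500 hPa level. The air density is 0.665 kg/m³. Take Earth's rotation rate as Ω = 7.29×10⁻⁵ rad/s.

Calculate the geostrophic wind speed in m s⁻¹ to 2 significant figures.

37 m s⁻¹

Coriolis parameter at 38°N:
f = 2Ω sin φ = 2 × 7.29×10⁻⁵ × sin 38° = 8.98×10⁻⁵ s⁻¹
Pressure gradient: |∂P/∂n| = 1400 Pa / 626000 m = 2.24×10⁻³ Pa/m
Geostrophic balance (pressure-gradient force = Coriolis force):
V_g = (1/(fρ)) |∂P/∂n| = 2.24×10⁻³ / (8.98×10⁻⁵ × 0.665) = 37.5 m/s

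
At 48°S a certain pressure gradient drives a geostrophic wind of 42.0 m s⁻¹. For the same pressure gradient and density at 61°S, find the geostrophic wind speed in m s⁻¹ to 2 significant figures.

36 m s⁻¹

With the same pressure gradient and density, V_g ∝ 1/f ∝ 1/sin φ.
V₂ = V₁ · sin φ₁ / sin φ₂ = 42.0 × sin 48° / sin 61°
V₂ = 42.0 × 0.7431/0.8746 = 36 m s⁻¹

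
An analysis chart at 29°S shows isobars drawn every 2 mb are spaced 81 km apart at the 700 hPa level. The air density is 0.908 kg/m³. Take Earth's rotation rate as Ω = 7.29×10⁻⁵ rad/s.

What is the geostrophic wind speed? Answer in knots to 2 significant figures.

75 knots

Coriolis parameter at 29°S:
f = 2Ω sin φ = 2 × 7.29×10⁻⁵ × sin 29° = 7.07×10⁻⁵ s⁻¹
Pressure gradient: |∂P/∂n| = 200 Pa / 81000 m = 2.47×10⁻³ Pa/m
Geostrophic balance (pressure-gradient force = Coriolis force):
V_g = (1/(fρ)) |∂P/∂n| = 2.47×10⁻³ / (7.07×10⁻⁵ × 0.908) = 38.5 m/s
Converting: 38.5 m/s × 1.944 = 75 knots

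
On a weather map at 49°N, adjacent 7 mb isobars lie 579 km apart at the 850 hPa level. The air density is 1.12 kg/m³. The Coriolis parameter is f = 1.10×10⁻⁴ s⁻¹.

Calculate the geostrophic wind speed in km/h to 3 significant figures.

35.3 km/h

Pressure gradient: |∂P/∂n| = 700 Pa / 579000 m = 1.21×10⁻³ Pa/m
Geostrophic balance (pressure-gradient force = Coriolis force):
V_g = (1/(fρ)) |∂P/∂n| = 1.21×10⁻³ / (1.10×10⁻⁴ × 1.12) = 9.81 m/s
Converting: 9.81 m/s × 3.6 = 35.3 km/h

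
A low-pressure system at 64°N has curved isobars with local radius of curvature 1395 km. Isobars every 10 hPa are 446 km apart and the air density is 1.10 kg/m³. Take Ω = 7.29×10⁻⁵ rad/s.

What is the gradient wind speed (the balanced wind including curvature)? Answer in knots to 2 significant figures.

Coriolis parameter at 64°N:
f = 2Ω sin φ = 2 × 7.29×10⁻⁵ × sin 64° = 1.31×10⁻⁴ s⁻¹
Pressure gradient: |∂P/∂n| = 1000 Pa / 446000 m = 2.24×10⁻³ Pa/m
Geostrophic speed: V_g = |∂P/∂n|/(fρ) = 2.24×10⁻³/(1.31×10⁻⁴ × 1.10) = 15.6 m/s
Around a low, centrifugal force acts outward with Coriolis, so pressure-gradient force balances both:
(1/ρ)|∂P/∂n| = fV + V²/R  →  V² + fR·V − fR·V_g = 0
With fR = 1.31×10⁻⁴ × 1395×10³ m = 183 m/s:
V = [−fR + √((fR)² + 4 fR V_g)]/2 = [−183 + √(183² + 4×183×15.6)]/2 = 14.4 m/s
Subgeostrophic (V < V_g = 15.6 m/s), as expected around a low.
Converting: 14.4 m/s × 1.944 = 28 knots

28 knots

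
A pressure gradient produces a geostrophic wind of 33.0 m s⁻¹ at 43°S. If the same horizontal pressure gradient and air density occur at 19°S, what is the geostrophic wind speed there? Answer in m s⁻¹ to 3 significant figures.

69.1 m s⁻¹

With the same pressure gradient and density, V_g ∝ 1/f ∝ 1/sin φ.
V₂ = V₁ · sin φ₁ / sin φ₂ = 33.0 × sin 43° / sin 19°
V₂ = 33.0 × 0.6820/0.3256 = 69.1 m s⁻¹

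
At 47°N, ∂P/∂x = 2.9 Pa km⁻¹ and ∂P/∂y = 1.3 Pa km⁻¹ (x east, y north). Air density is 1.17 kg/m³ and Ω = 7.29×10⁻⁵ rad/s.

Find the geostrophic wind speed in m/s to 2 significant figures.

Coriolis parameter at 47°N:
f = 2Ω sin φ = 2 × 7.29×10⁻⁵ × sin 47° = 1.07×10⁻⁴ s⁻¹
Component geostrophic relations (x east, y north):
u_g = −(1/(fρ)) ∂P/∂y,  v_g = (1/(fρ)) ∂P/∂x
u_g = −(1.3×10⁻³)/(1.07×10⁻⁴ × 1.17) = −10.4 m/s;  v_g = (2.9×10⁻³)/(1.07×10⁻⁴ × 1.17) = 23.2 m/s
|V_g| = √(u_g² + v_g²) = 25.5 m/s

25 m/s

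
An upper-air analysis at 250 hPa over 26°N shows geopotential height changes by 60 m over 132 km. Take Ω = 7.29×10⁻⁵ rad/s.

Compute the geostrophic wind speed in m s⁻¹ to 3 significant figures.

Coriolis parameter at 26°N:
f = 2Ω sin φ = 2 × 7.29×10⁻⁵ × sin 26° = 6.39×10⁻⁵ s⁻¹
Height gradient: |∂Z/∂n| = 60 m / 132000 m = 4.55×10⁻⁴
On a pressure surface, geostrophic balance gives V_g = (g/f)|∂Z/∂n|:
V_g = 9.81 × 4.55×10⁻⁴ / 6.39×10⁻⁵ = 69.8 m/s

69.8 m s⁻¹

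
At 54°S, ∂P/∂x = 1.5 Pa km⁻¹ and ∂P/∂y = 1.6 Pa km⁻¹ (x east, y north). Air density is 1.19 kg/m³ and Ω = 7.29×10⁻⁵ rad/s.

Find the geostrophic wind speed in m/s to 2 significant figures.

16 m/s

Coriolis parameter at 54°S:
f = 2Ω sin φ = 2 × 7.29×10⁻⁵ × sin 54° = 1.18×10⁻⁴ s⁻¹
In the Southern Hemisphere f is negative: f = −1.18×10⁻⁴ s⁻¹.
Component geostrophic relations (x east, y north):
u_g = −(1/(fρ)) ∂P/∂y,  v_g = (1/(fρ)) ∂P/∂x
u_g = −(1.6×10⁻³)/(−1.18×10⁻⁴ × 1.19) = 11.4 m/s;  v_g = (1.5×10⁻³)/(−1.18×10⁻⁴ × 1.19) = −10.7 m/s
|V_g| = √(u_g² + v_g²) = 15.6 m/s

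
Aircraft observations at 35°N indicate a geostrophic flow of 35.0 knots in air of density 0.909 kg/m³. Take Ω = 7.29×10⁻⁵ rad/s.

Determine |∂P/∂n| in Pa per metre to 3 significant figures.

Coriolis parameter at 35°N:
f = 2Ω sin φ = 2 × 7.29×10⁻⁵ × sin 35° = 8.36×10⁻⁵ s⁻¹
Wind speed in SI: 35.0 knots = 18.0 m/s
Geostrophic balance rearranged: |∂P/∂n| = f ρ V_g
|∂P/∂n| = 8.36×10⁻⁵ × 0.909 × 18.0 = 1.37×10⁻³ Pa/m

1.37×10⁻³ Pa/m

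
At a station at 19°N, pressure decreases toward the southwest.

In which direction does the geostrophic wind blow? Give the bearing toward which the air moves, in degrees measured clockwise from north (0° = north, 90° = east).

315°

The pressure-gradient force points toward the southwest (bearing 225°).
Geostrophic balance: in the Northern Hemisphere the Coriolis force deflects motion to the right, so the geostrophic wind blows 90° to the right of the pressure-gradient force (low pressure on the left).
Rotating 225° by 90° clockwise gives 315° — the wind blows toward the northwest.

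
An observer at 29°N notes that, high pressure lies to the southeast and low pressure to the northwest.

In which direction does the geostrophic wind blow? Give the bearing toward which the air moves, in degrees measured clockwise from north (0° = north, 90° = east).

045°

The pressure-gradient force points toward the northwest (bearing 315°).
Geostrophic balance: in the Northern Hemisphere the Coriolis force deflects motion to the right, so the geostrophic wind blows 90° to the right of the pressure-gradient force (low pressure on the left).
Rotating 315° by 90° clockwise gives 045° — the wind blows toward the northeast.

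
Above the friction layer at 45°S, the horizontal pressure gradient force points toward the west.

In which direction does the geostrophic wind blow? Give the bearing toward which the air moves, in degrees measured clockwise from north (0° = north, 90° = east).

180°

The pressure-gradient force points toward the west (bearing 270°).
Geostrophic balance: in the Southern Hemisphere the Coriolis force deflects motion to the left, so the geostrophic wind blows 90° to the left of the pressure-gradient force (low pressure on the right).
Rotating 270° by 90° counterclockwise gives 180° — the wind blows toward the south.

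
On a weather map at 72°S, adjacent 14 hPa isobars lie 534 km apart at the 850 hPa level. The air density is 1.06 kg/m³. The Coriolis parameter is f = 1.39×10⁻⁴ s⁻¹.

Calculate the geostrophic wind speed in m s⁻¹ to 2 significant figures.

18 m s⁻¹

Pressure gradient: |∂P/∂n| = 1400 Pa / 534000 m = 2.62×10⁻³ Pa/m
Geostrophic balance (pressure-gradient force = Coriolis force):
V_g = (1/(fρ)) |∂P/∂n| = 2.62×10⁻³ / (1.39×10⁻⁴ × 1.06) = 17.8 m/s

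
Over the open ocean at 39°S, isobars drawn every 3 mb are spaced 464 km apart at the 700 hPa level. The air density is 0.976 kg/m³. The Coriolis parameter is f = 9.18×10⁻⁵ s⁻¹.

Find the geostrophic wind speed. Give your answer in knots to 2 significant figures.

14 knots

Pressure gradient: |∂P/∂n| = 300 Pa / 464000 m = 6.47×10⁻⁴ Pa/m
Geostrophic balance (pressure-gradient force = Coriolis force):
V_g = (1/(fρ)) |∂P/∂n| = 6.47×10⁻⁴ / (9.18×10⁻⁵ × 0.976) = 7.22 m/s
Converting: 7.22 m/s × 1.944 = 14 knots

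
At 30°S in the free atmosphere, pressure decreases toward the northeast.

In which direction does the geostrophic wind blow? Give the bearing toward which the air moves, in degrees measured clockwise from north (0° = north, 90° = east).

The pressure-gradient force points toward the northeast (bearing 045°).
Geostrophic balance: in the Southern Hemisphere the Coriolis force deflects motion to the left, so the geostrophic wind blows 90° to the left of the pressure-gradient force (low pressure on the right).
Rotating 045° by 90° counterclockwise gives 315° — the wind blows toward the northwest.

315°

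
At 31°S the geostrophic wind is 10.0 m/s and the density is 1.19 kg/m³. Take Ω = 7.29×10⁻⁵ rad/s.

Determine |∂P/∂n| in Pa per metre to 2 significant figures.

8.9×10⁻⁴ Pa/m

Coriolis parameter at 31°S:
f = 2Ω sin φ = 2 × 7.29×10⁻⁵ × sin 31° = 7.51×10⁻⁵ s⁻¹
Geostrophic balance rearranged: |∂P/∂n| = f ρ V_g
|∂P/∂n| = 7.51×10⁻⁵ × 1.19 × 10.0 = 8.94×10⁻⁴ Pa/m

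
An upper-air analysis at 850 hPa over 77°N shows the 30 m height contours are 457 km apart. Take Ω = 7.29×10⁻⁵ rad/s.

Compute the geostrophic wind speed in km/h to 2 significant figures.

16 km/h

Coriolis parameter at 77°N:
f = 2Ω sin φ = 2 × 7.29×10⁻⁵ × sin 77° = 1.42×10⁻⁴ s⁻¹
Height gradient: |∂Z/∂n| = 30 m / 457000 m = 6.56×10⁻⁵
On a pressure surface, geostrophic balance gives V_g = (g/f)|∂Z/∂n|:
V_g = 9.81 × 6.56×10⁻⁵ / 1.42×10⁻⁴ = 4.53 m/s
Converting: 4.53 m/s × 3.6 = 16 km/h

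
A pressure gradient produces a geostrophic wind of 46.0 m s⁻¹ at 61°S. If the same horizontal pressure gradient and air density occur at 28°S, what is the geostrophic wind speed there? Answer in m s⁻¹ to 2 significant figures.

86 m s⁻¹

With the same pressure gradient and density, V_g ∝ 1/f ∝ 1/sin φ.
V₂ = V₁ · sin φ₁ / sin φ₂ = 46.0 × sin 61° / sin 28°
V₂ = 46.0 × 0.8746/0.4695 = 86 m s⁻¹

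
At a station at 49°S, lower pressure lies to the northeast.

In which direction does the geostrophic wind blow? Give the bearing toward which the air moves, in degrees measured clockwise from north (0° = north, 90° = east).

315°

The pressure-gradient force points toward the northeast (bearing 045°).
Geostrophic balance: in the Southern Hemisphere the Coriolis force deflects motion to the left, so the geostrophic wind blows 90° to the left of the pressure-gradient force (low pressure on the right).
Rotating 045° by 90° counterclockwise gives 315° — the wind blows toward the northwest.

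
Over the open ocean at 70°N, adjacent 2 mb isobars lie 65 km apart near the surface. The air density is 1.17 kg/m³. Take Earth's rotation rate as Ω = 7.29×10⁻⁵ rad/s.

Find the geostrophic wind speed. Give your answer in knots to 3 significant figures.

Coriolis parameter at 70°N:
f = 2Ω sin φ = 2 × 7.29×10⁻⁵ × sin 70° = 1.37×10⁻⁴ s⁻¹
Pressure gradient: |∂P/∂n| = 200 Pa / 65000 m = 3.08×10⁻³ Pa/m
Geostrophic balance (pressure-gradient force = Coriolis force):
V_g = (1/(fρ)) |∂P/∂n| = 3.08×10⁻³ / (1.37×10⁻⁴ × 1.17) = 19.2 m/s
Converting: 19.2 m/s × 1.944 = 37.3 knots

37.3 knots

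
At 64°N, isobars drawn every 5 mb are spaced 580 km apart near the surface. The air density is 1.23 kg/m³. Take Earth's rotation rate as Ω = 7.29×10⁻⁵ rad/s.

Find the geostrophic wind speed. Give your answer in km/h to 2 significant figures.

Coriolis parameter at 64°N:
f = 2Ω sin φ = 2 × 7.29×10⁻⁵ × sin 64° = 1.31×10⁻⁴ s⁻¹
Pressure gradient: |∂P/∂n| = 500 Pa / 580000 m = 8.62×10⁻⁴ Pa/m
Geostrophic balance (pressure-gradient force = Coriolis force):
V_g = (1/(fρ)) |∂P/∂n| = 8.62×10⁻⁴ / (1.31×10⁻⁴ × 1.23) = 5.35 m/s
Converting: 5.35 m/s × 3.6 = 19 km/h

19 km/h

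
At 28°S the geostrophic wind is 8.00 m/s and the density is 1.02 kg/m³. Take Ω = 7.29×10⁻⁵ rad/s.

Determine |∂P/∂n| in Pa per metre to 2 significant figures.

Coriolis parameter at 28°S:
f = 2Ω sin φ = 2 × 7.29×10⁻⁵ × sin 28° = 6.84×10⁻⁵ s⁻¹
Geostrophic balance rearranged: |∂P/∂n| = f ρ V_g
|∂P/∂n| = 6.84×10⁻⁵ × 1.02 × 8.00 = 5.59×10⁻⁴ Pa/m

5.6×10⁻⁴ Pa/m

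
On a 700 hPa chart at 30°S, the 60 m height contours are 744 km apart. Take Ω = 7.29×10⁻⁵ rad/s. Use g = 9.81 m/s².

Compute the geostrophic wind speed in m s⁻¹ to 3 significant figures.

Coriolis parameter at 30°S:
f = 2Ω sin φ = 2 × 7.29×10⁻⁵ × sin 30° = 7.29×10⁻⁵ s⁻¹
Height gradient: |∂Z/∂n| = 60 m / 744000 m = 8.06×10⁻⁵
On a pressure surface, geostrophic balance gives V_g = (g/f)|∂Z/∂n|:
V_g = 9.81 × 8.06×10⁻⁵ / 7.29×10⁻⁵ = 10.9 m/s

10.9 m s⁻¹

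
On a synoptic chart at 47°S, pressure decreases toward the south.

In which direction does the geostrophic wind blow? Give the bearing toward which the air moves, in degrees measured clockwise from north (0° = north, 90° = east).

The pressure-gradient force points toward the south (bearing 180°).
Geostrophic balance: in the Southern Hemisphere the Coriolis force deflects motion to the left, so the geostrophic wind blows 90° to the left of the pressure-gradient force (low pressure on the right).
Rotating 180° by 90° counterclockwise gives 090° — the wind blows toward the east.

090°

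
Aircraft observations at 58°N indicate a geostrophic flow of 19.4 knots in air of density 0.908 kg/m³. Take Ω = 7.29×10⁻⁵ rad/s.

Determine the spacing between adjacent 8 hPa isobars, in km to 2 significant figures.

Coriolis parameter at 58°N:
f = 2Ω sin φ = 2 × 7.29×10⁻⁵ × sin 58° = 1.24×10⁻⁴ s⁻¹
Wind speed in SI: 19.4 knots = 9.98 m/s
Geostrophic balance rearranged: |∂P/∂n| = f ρ V_g
|∂P/∂n| = 1.24×10⁻⁴ × 0.908 × 9.98 = 1.12×10⁻³ Pa/m
Isobar spacing: Δn = ΔP/|∂P/∂n| = 800 Pa / 1.12×10⁻³ Pa/m = 713980 m ≈ 710 km

710 km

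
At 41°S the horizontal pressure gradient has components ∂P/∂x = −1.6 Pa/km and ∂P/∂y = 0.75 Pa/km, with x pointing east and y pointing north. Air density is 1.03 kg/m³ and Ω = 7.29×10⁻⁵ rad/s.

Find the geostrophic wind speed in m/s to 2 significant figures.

Coriolis parameter at 41°S:
f = 2Ω sin φ = 2 × 7.29×10⁻⁵ × sin 41° = 9.57×10⁻⁵ s⁻¹
In the Southern Hemisphere f is negative: f = −9.57×10⁻⁵ s⁻¹.
Component geostrophic relations (x east, y north):
u_g = −(1/(fρ)) ∂P/∂y,  v_g = (1/(fρ)) ∂P/∂x
u_g = −(0.75×10⁻³)/(−9.57×10⁻⁵ × 1.03) = 7.61 m/s;  v_g = (−1.6×10⁻³)/(−9.57×10⁻⁵ × 1.03) = 16.2 m/s
|V_g| = √(u_g² + v_g²) = 17.9 m/s

18 m/s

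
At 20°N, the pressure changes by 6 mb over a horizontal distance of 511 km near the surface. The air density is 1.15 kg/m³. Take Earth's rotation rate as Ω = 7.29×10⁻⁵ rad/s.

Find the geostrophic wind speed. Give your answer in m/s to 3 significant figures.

Coriolis parameter at 20°N:
f = 2Ω sin φ = 2 × 7.29×10⁻⁵ × sin 20° = 4.99×10⁻⁵ s⁻¹
Pressure gradient: |∂P/∂n| = 600 Pa / 511000 m = 1.17×10⁻³ Pa/m
Geostrophic balance (pressure-gradient force = Coriolis force):
V_g = (1/(fρ)) |∂P/∂n| = 1.17×10⁻³ / (4.99×10⁻⁵ × 1.15) = 20.5 m/s

20.5 m/s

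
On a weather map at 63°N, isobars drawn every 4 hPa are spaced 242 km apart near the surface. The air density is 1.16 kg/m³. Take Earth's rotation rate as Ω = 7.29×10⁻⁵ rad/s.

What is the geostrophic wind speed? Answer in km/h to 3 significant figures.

39.5 km/h

Coriolis parameter at 63°N:
f = 2Ω sin φ = 2 × 7.29×10⁻⁵ × sin 63° = 1.30×10⁻⁴ s⁻¹
Pressure gradient: |∂P/∂n| = 400 Pa / 242000 m = 1.65×10⁻³ Pa/m
Geostrophic balance (pressure-gradient force = Coriolis force):
V_g = (1/(fρ)) |∂P/∂n| = 1.65×10⁻³ / (1.30×10⁻⁴ × 1.16) = 11.0 m/s
Converting: 11.0 m/s × 3.6 = 39.5 km/h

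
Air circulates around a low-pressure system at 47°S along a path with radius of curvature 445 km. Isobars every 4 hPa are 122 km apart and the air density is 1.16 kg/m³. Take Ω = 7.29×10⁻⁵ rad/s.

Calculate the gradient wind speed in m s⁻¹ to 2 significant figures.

Coriolis parameter at 47°S:
f = 2Ω sin φ = 2 × 7.29×10⁻⁵ × sin 47° = 1.07×10⁻⁴ s⁻¹
Pressure gradient: |∂P/∂n| = 400 Pa / 122000 m = 3.28×10⁻³ Pa/m
Geostrophic speed: V_g = |∂P/∂n|/(fρ) = 3.28×10⁻³/(1.07×10⁻⁴ × 1.16) = 26.5 m/s
Around a low, centrifugal force acts outward with Coriolis, so pressure-gradient force balances both:
(1/ρ)|∂P/∂n| = fV + V²/R  →  V² + fR·V − fR·V_g = 0
With fR = 1.07×10⁻⁴ × 445×10³ m = 47.5 m/s:
V = [−fR + √((fR)² + 4 fR V_g)]/2 = [−47.5 + √(47.5² + 4×47.5×26.5)]/2 = 18.9 m/s
Subgeostrophic (V < V_g = 26.5 m/s), as expected around a low.

19 m s⁻¹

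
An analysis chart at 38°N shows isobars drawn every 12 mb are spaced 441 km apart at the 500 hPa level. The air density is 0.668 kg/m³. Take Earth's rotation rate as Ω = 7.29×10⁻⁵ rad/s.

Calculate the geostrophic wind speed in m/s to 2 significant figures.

Coriolis parameter at 38°N:
f = 2Ω sin φ = 2 × 7.29×10⁻⁵ × sin 38° = 8.98×10⁻⁵ s⁻¹
Pressure gradient: |∂P/∂n| = 1200 Pa / 441000 m = 2.72×10⁻³ Pa/m
Geostrophic balance (pressure-gradient force = Coriolis force):
V_g = (1/(fρ)) |∂P/∂n| = 2.72×10⁻³ / (8.98×10⁻⁵ × 0.668) = 45.4 m/s

45 m/s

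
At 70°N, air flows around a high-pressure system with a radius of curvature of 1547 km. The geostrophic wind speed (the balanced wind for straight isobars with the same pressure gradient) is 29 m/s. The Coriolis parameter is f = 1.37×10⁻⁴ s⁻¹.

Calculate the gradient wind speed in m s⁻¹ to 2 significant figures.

Around a high, pressure-gradient force acts outward with centrifugal, so Coriolis balances both:
fV = (1/ρ)|∂P/∂n| + V²/R  →  V² − fR·V + fR·V_g = 0
With fR = 1.37×10⁻⁴ × 1547×10³ m = 212 m/s:
V = [fR − √((fR)² − 4 fR V_g)]/2 = [212 − √(212² − 4×212×29)]/2 = 34.7 m/s
Supergeostrophic (V > V_g = 29 m/s), as expected around a high.

35 m s⁻¹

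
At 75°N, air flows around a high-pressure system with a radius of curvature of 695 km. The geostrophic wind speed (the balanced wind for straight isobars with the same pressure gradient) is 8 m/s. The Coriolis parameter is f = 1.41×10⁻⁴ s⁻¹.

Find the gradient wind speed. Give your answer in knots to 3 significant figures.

17.1 knots

Around a high, pressure-gradient force acts outward with centrifugal, so Coriolis balances both:
fV = (1/ρ)|∂P/∂n| + V²/R  →  V² − fR·V + fR·V_g = 0
With fR = 1.41×10⁻⁴ × 695×10³ m = 98.0 m/s:
V = [fR − √((fR)² − 4 fR V_g)]/2 = [98.0 − √(98.0² − 4×98.0×8)]/2 = 8.79 m/s
Supergeostrophic (V > V_g = 8 m/s), as expected around a high.
Converting: 8.79 m/s × 1.944 = 17.1 knots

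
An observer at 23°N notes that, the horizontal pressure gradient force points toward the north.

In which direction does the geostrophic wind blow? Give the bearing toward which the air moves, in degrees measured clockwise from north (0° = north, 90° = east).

The pressure-gradient force points toward the north (bearing 000°).
Geostrophic balance: in the Northern Hemisphere the Coriolis force deflects motion to the right, so the geostrophic wind blows 90° to the right of the pressure-gradient force (low pressure on the left).
Rotating 000° by 90° clockwise gives 090° — the wind blows toward the east.

090°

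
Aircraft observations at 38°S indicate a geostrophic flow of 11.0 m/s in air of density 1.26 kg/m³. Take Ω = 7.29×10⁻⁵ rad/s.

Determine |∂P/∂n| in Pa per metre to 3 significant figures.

1.24×10⁻³ Pa/m

Coriolis parameter at 38°S:
f = 2Ω sin φ = 2 × 7.29×10⁻⁵ × sin 38° = 8.98×10⁻⁵ s⁻¹
Geostrophic balance rearranged: |∂P/∂n| = f ρ V_g
|∂P/∂n| = 8.98×10⁻⁵ × 1.26 × 11.0 = 1.24×10⁻³ Pa/m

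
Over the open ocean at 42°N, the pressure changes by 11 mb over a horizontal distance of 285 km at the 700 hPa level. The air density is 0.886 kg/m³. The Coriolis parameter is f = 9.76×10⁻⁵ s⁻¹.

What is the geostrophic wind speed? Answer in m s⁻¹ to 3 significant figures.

Pressure gradient: |∂P/∂n| = 1100 Pa / 285000 m = 3.86×10⁻³ Pa/m
Geostrophic balance (pressure-gradient force = Coriolis force):
V_g = (1/(fρ)) |∂P/∂n| = 3.86×10⁻³ / (9.76×10⁻⁵ × 0.886) = 44.6 m/s

44.6 m s⁻¹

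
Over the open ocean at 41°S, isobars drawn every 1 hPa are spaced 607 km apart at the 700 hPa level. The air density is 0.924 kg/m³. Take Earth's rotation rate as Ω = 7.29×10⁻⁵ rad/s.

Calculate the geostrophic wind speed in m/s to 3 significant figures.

1.86 m/s

Coriolis parameter at 41°S:
f = 2Ω sin φ = 2 × 7.29×10⁻⁵ × sin 41° = 9.57×10⁻⁵ s⁻¹
Pressure gradient: |∂P/∂n| = 100 Pa / 607000 m = 1.65×10⁻⁴ Pa/m
Geostrophic balance (pressure-gradient force = Coriolis force):
V_g = (1/(fρ)) |∂P/∂n| = 1.65×10⁻⁴ / (9.57×10⁻⁵ × 0.924) = 1.86 m/s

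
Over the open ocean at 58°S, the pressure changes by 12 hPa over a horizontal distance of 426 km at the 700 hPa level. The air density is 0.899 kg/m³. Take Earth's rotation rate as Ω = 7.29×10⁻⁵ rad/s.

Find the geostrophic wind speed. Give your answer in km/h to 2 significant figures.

Coriolis parameter at 58°S:
f = 2Ω sin φ = 2 × 7.29×10⁻⁵ × sin 58° = 1.24×10⁻⁴ s⁻¹
Pressure gradient: |∂P/∂n| = 1200 Pa / 426000 m = 2.82×10⁻³ Pa/m
Geostrophic balance (pressure-gradient force = Coriolis force):
V_g = (1/(fρ)) |∂P/∂n| = 2.82×10⁻³ / (1.24×10⁻⁴ × 0.899) = 25.3 m/s
Converting: 25.3 m/s × 3.6 = 91 km/h

91 km/h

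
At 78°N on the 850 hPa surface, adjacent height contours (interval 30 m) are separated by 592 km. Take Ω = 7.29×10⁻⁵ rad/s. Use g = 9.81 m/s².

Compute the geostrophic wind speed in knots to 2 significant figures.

Coriolis parameter at 78°N:
f = 2Ω sin φ = 2 × 7.29×10⁻⁵ × sin 78° = 1.43×10⁻⁴ s⁻¹
Height gradient: |∂Z/∂n| = 30 m / 592000 m = 5.07×10⁻⁵
On a pressure surface, geostrophic balance gives V_g = (g/f)|∂Z/∂n|:
V_g = 9.81 × 5.07×10⁻⁵ / 1.43×10⁻⁴ = 3.49 m/s
Converting: 3.49 m/s × 1.944 = 6.8 knots

6.8 knots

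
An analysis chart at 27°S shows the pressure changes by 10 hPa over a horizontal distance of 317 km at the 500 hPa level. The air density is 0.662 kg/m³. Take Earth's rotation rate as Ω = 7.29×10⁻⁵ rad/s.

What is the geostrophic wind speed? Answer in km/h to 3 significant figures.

Coriolis parameter at 27°S:
f = 2Ω sin φ = 2 × 7.29×10⁻⁵ × sin 27° = 6.62×10⁻⁵ s⁻¹
Pressure gradient: |∂P/∂n| = 1000 Pa / 317000 m = 3.15×10⁻³ Pa/m
Geostrophic balance (pressure-gradient force = Coriolis force):
V_g = (1/(fρ)) |∂P/∂n| = 3.15×10⁻³ / (6.62×10⁻⁵ × 0.662) = 72.0 m/s
Converting: 72.0 m/s × 3.6 = 259 km/h

259 km/h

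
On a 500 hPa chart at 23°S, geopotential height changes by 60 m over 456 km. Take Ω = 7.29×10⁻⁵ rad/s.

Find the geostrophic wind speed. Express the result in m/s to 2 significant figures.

23 m/s

Coriolis parameter at 23°S:
f = 2Ω sin φ = 2 × 7.29×10⁻⁵ × sin 23° = 5.70×10⁻⁵ s⁻¹
Height gradient: |∂Z/∂n| = 60 m / 456000 m = 1.32×10⁻⁴
On a pressure surface, geostrophic balance gives V_g = (g/f)|∂Z/∂n|:
V_g = 9.81 × 1.32×10⁻⁴ / 5.70×10⁻⁵ = 22.7 m/s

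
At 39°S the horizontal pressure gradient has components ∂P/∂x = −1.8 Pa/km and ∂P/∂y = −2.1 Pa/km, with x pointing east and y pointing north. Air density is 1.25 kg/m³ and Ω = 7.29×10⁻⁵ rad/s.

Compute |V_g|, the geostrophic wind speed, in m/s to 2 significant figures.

Coriolis parameter at 39°S:
f = 2Ω sin φ = 2 × 7.29×10⁻⁵ × sin 39° = 9.18×10⁻⁵ s⁻¹
In the Southern Hemisphere f is negative: f = −9.18×10⁻⁵ s⁻¹.
Component geostrophic relations (x east, y north):
u_g = −(1/(fρ)) ∂P/∂y,  v_g = (1/(fρ)) ∂P/∂x
u_g = −(−2.1×10⁻³)/(−9.18×10⁻⁵ × 1.25) = −18.3 m/s;  v_g = (−1.8×10⁻³)/(−9.18×10⁻⁵ × 1.25) = 15.7 m/s
|V_g| = √(u_g² + v_g²) = 24.1 m/s

24 m/s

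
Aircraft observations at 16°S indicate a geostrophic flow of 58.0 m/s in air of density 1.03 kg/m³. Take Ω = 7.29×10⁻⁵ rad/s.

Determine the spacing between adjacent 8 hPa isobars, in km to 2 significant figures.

330 km

Coriolis parameter at 16°S:
f = 2Ω sin φ = 2 × 7.29×10⁻⁵ × sin 16° = 4.02×10⁻⁵ s⁻¹
Geostrophic balance rearranged: |∂P/∂n| = f ρ V_g
|∂P/∂n| = 4.02×10⁻⁵ × 1.03 × 58.0 = 2.40×10⁻³ Pa/m
Isobar spacing: Δn = ΔP/|∂P/∂n| = 800 Pa / 2.40×10⁻³ Pa/m = 333219 m ≈ 330 km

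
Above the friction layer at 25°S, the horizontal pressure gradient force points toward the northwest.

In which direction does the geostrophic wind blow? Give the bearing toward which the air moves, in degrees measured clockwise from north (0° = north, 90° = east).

225°

The pressure-gradient force points toward the northwest (bearing 315°).
Geostrophic balance: in the Southern Hemisphere the Coriolis force deflects motion to the left, so the geostrophic wind blows 90° to the left of the pressure-gradient force (low pressure on the right).
Rotating 315° by 90° counterclockwise gives 225° — the wind blows toward the southwest.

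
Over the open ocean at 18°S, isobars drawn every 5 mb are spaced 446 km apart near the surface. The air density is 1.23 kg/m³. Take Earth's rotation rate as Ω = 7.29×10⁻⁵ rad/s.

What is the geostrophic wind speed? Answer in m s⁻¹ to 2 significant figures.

Coriolis parameter at 18°S:
f = 2Ω sin φ = 2 × 7.29×10⁻⁵ × sin 18° = 4.51×10⁻⁵ s⁻¹
Pressure gradient: |∂P/∂n| = 500 Pa / 446000 m = 1.12×10⁻³ Pa/m
Geostrophic balance (pressure-gradient force = Coriolis force):
V_g = (1/(fρ)) |∂P/∂n| = 1.12×10⁻³ / (4.51×10⁻⁵ × 1.23) = 20.2 m/s

20 m s⁻¹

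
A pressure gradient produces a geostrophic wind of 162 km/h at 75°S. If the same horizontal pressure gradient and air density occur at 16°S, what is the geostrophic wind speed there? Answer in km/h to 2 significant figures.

With the same pressure gradient and density, V_g ∝ 1/f ∝ 1/sin φ.
V₂ = V₁ · sin φ₁ / sin φ₂ = 162 × sin 75° / sin 16°
V₂ = 162 × 0.9659/0.2756 = 570 km/h

570 km/h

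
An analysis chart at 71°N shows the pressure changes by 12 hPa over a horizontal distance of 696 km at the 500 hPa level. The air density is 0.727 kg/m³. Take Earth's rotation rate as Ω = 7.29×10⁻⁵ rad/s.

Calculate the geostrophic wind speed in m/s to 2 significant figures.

Coriolis parameter at 71°N:
f = 2Ω sin φ = 2 × 7.29×10⁻⁵ × sin 71° = 1.38×10⁻⁴ s⁻¹
Pressure gradient: |∂P/∂n| = 1200 Pa / 696000 m = 1.72×10⁻³ Pa/m
Geostrophic balance (pressure-gradient force = Coriolis force):
V_g = (1/(fρ)) |∂P/∂n| = 1.72×10⁻³ / (1.38×10⁻⁴ × 0.727) = 17.2 m/s

17 m/s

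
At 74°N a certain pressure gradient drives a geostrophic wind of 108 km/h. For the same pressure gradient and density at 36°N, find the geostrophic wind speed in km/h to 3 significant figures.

With the same pressure gradient and density, V_g ∝ 1/f ∝ 1/sin φ.
V₂ = V₁ · sin φ₁ / sin φ₂ = 108 × sin 74° / sin 36°
V₂ = 108 × 0.9613/0.5878 = 177 km/h

177 km/h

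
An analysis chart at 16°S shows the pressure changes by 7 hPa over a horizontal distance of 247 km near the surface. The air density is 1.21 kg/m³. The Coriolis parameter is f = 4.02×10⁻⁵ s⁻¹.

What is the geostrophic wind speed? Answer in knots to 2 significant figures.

Pressure gradient: |∂P/∂n| = 700 Pa / 247000 m = 2.83×10⁻³ Pa/m
Geostrophic balance (pressure-gradient force = Coriolis force):
V_g = (1/(fρ)) |∂P/∂n| = 2.83×10⁻³ / (4.02×10⁻⁵ × 1.21) = 58.3 m/s
Converting: 58.3 m/s × 1.944 = 110 knots

110 knots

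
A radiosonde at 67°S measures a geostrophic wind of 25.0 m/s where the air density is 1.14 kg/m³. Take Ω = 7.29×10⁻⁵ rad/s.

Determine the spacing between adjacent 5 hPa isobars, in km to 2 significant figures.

130 km

Coriolis parameter at 67°S:
f = 2Ω sin φ = 2 × 7.29×10⁻⁵ × sin 67° = 1.34×10⁻⁴ s⁻¹
Geostrophic balance rearranged: |∂P/∂n| = f ρ V_g
|∂P/∂n| = 1.34×10⁻⁴ × 1.14 × 25.0 = 3.82×10⁻³ Pa/m
Isobar spacing: Δn = ΔP/|∂P/∂n| = 500 Pa / 3.82×10⁻³ Pa/m = 130720 m ≈ 130 km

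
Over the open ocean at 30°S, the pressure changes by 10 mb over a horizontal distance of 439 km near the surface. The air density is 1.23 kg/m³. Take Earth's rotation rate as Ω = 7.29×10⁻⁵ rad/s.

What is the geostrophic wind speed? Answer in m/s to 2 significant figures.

Coriolis parameter at 30°S:
f = 2Ω sin φ = 2 × 7.29×10⁻⁵ × sin 30° = 7.29×10⁻⁵ s⁻¹
Pressure gradient: |∂P/∂n| = 1000 Pa / 439000 m = 2.28×10⁻³ Pa/m
Geostrophic balance (pressure-gradient force = Coriolis force):
V_g = (1/(fρ)) |∂P/∂n| = 2.28×10⁻³ / (7.29×10⁻⁵ × 1.23) = 25.4 m/s

25 m/s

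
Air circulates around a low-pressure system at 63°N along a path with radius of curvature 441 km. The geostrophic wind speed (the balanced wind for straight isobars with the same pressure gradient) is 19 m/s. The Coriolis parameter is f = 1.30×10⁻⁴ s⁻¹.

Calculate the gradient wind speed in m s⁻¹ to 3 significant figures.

15.0 m s⁻¹

Around a low, centrifugal force acts outward with Coriolis, so pressure-gradient force balances both:
(1/ρ)|∂P/∂n| = fV + V²/R  →  V² + fR·V − fR·V_g = 0
With fR = 1.30×10⁻⁴ × 441×10³ m = 57.3 m/s:
V = [−fR + √((fR)² + 4 fR V_g)]/2 = [−57.3 + √(57.3² + 4×57.3×19)]/2 = 15 m/s
Subgeostrophic (V < V_g = 19 m/s), as expected around a low.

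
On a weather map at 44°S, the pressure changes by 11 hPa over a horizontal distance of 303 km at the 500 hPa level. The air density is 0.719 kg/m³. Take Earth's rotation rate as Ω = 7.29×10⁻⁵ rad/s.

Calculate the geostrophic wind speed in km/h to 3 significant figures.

179 km/h

Coriolis parameter at 44°S:
f = 2Ω sin φ = 2 × 7.29×10⁻⁵ × sin 44° = 1.01×10⁻⁴ s⁻¹
Pressure gradient: |∂P/∂n| = 1100 Pa / 303000 m = 3.63×10⁻³ Pa/m
Geostrophic balance (pressure-gradient force = Coriolis force):
V_g = (1/(fρ)) |∂P/∂n| = 3.63×10⁻³ / (1.01×10⁻⁴ × 0.719) = 49.9 m/s
Converting: 49.9 m/s × 3.6 = 179 km/h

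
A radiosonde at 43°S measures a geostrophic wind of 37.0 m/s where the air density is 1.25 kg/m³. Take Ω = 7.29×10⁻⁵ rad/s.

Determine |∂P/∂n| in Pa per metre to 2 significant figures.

4.6×10⁻³ Pa/m

Coriolis parameter at 43°S:
f = 2Ω sin φ = 2 × 7.29×10⁻⁵ × sin 43° = 9.94×10⁻⁵ s⁻¹
Geostrophic balance rearranged: |∂P/∂n| = f ρ V_g
|∂P/∂n| = 9.94×10⁻⁵ × 1.25 × 37.0 = 4.60×10⁻³ Pa/m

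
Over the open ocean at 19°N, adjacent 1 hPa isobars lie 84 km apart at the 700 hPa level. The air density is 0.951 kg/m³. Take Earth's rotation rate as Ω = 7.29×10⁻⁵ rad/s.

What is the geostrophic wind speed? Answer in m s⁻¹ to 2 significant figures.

Coriolis parameter at 19°N:
f = 2Ω sin φ = 2 × 7.29×10⁻⁵ × sin 19° = 4.75×10⁻⁵ s⁻¹
Pressure gradient: |∂P/∂n| = 100 Pa / 84000 m = 1.19×10⁻³ Pa/m
Geostrophic balance (pressure-gradient force = Coriolis force):
V_g = (1/(fρ)) |∂P/∂n| = 1.19×10⁻³ / (4.75×10⁻⁵ × 0.951) = 26.4 m/s

26 m s⁻¹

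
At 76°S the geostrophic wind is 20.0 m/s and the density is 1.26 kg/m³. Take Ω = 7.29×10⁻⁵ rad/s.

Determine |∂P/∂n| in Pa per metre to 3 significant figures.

3.57×10⁻³ Pa/m

Coriolis parameter at 76°S:
f = 2Ω sin φ = 2 × 7.29×10⁻⁵ × sin 76° = 1.41×10⁻⁴ s⁻¹
Geostrophic balance rearranged: |∂P/∂n| = f ρ V_g
|∂P/∂n| = 1.41×10⁻⁴ × 1.26 × 20.0 = 3.57×10⁻³ Pa/m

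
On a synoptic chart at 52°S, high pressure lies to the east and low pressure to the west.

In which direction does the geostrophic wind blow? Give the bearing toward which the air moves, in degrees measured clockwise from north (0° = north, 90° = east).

180°

The pressure-gradient force points toward the west (bearing 270°).
Geostrophic balance: in the Southern Hemisphere the Coriolis force deflects motion to the left, so the geostrophic wind blows 90° to the left of the pressure-gradient force (low pressure on the right).
Rotating 270° by 90° counterclockwise gives 180° — the wind blows toward the south.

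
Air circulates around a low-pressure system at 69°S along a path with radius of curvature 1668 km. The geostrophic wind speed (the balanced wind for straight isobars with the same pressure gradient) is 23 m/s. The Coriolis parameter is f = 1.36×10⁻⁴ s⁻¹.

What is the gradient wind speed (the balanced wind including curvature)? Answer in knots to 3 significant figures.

40.9 knots

Around a low, centrifugal force acts outward with Coriolis, so pressure-gradient force balances both:
(1/ρ)|∂P/∂n| = fV + V²/R  →  V² + fR·V − fR·V_g = 0
With fR = 1.36×10⁻⁴ × 1668×10³ m = 227 m/s:
V = [−fR + √((fR)² + 4 fR V_g)]/2 = [−227 + √(227² + 4×227×23)]/2 = 21 m/s
Subgeostrophic (V < V_g = 23 m/s), as expected around a low.
Converting: 21 m/s × 1.944 = 40.9 knots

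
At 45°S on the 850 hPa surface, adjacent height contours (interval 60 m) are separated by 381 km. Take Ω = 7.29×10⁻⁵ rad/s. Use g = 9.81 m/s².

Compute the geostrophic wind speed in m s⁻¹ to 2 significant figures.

15 m s⁻¹

Coriolis parameter at 45°S:
f = 2Ω sin φ = 2 × 7.29×10⁻⁵ × sin 45° = 1.03×10⁻⁴ s⁻¹
Height gradient: |∂Z/∂n| = 60 m / 381000 m = 1.57×10⁻⁴
On a pressure surface, geostrophic balance gives V_g = (g/f)|∂Z/∂n|:
V_g = 9.81 × 1.57×10⁻⁴ / 1.03×10⁻⁴ = 15.0 m/s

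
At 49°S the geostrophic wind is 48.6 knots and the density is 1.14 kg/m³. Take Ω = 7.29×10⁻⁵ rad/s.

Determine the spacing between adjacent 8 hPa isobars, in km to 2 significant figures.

260 km

Coriolis parameter at 49°S:
f = 2Ω sin φ = 2 × 7.29×10⁻⁵ × sin 49° = 1.10×10⁻⁴ s⁻¹
Wind speed in SI: 48.6 knots = 25.0 m/s
Geostrophic balance rearranged: |∂P/∂n| = f ρ V_g
|∂P/∂n| = 1.10×10⁻⁴ × 1.14 × 25.0 = 3.14×10⁻³ Pa/m
Isobar spacing: Δn = ΔP/|∂P/∂n| = 800 Pa / 3.14×10⁻³ Pa/m = 255078 m ≈ 260 km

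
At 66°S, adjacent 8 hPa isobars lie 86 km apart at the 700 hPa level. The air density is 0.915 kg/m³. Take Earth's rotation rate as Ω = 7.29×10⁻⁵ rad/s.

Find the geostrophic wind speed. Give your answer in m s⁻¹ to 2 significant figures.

76 m s⁻¹

Coriolis parameter at 66°S:
f = 2Ω sin φ = 2 × 7.29×10⁻⁵ × sin 66° = 1.33×10⁻⁴ s⁻¹
Pressure gradient: |∂P/∂n| = 800 Pa / 86000 m = 9.30×10⁻³ Pa/m
Geostrophic balance (pressure-gradient force = Coriolis force):
V_g = (1/(fρ)) |∂P/∂n| = 9.30×10⁻³ / (1.33×10⁻⁴ × 0.915) = 76.3 m/s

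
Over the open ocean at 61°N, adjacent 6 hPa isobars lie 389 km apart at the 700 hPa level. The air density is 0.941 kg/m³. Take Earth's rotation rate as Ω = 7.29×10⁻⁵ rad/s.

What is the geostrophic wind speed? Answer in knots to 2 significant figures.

Coriolis parameter at 61°N:
f = 2Ω sin φ = 2 × 7.29×10⁻⁵ × sin 61° = 1.28×10⁻⁴ s⁻¹
Pressure gradient: |∂P/∂n| = 600 Pa / 389000 m = 1.54×10⁻³ Pa/m
Geostrophic balance (pressure-gradient force = Coriolis force):
V_g = (1/(fρ)) |∂P/∂n| = 1.54×10⁻³ / (1.28×10⁻⁴ × 0.941) = 12.9 m/s
Converting: 12.9 m/s × 1.944 = 25 knots

25 knots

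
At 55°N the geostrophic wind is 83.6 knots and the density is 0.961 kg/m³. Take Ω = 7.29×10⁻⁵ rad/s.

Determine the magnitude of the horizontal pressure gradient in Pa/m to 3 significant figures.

4.94×10⁻³ Pa/m

Coriolis parameter at 55°N:
f = 2Ω sin φ = 2 × 7.29×10⁻⁵ × sin 55° = 1.19×10⁻⁴ s⁻¹
Wind speed in SI: 83.6 knots = 43.0 m/s
Geostrophic balance rearranged: |∂P/∂n| = f ρ V_g
|∂P/∂n| = 1.19×10⁻⁴ × 0.961 × 43.0 = 4.94×10⁻³ Pa/m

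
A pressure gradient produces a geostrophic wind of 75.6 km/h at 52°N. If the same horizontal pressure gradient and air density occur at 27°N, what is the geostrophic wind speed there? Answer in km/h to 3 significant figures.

131 km/h

With the same pressure gradient and density, V_g ∝ 1/f ∝ 1/sin φ.
V₂ = V₁ · sin φ₁ / sin φ₂ = 75.6 × sin 52° / sin 27°
V₂ = 75.6 × 0.7880/0.4540 = 131 km/h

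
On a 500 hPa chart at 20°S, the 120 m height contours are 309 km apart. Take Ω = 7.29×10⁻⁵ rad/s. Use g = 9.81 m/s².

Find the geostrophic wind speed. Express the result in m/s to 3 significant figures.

Coriolis parameter at 20°S:
f = 2Ω sin φ = 2 × 7.29×10⁻⁵ × sin 20° = 4.99×10⁻⁵ s⁻¹
Height gradient: |∂Z/∂n| = 120 m / 309000 m = 3.88×10⁻⁴
On a pressure surface, geostrophic balance gives V_g = (g/f)|∂Z/∂n|:
V_g = 9.81 × 3.88×10⁻⁴ / 4.99×10⁻⁵ = 76.4 m/s

76.4 m/s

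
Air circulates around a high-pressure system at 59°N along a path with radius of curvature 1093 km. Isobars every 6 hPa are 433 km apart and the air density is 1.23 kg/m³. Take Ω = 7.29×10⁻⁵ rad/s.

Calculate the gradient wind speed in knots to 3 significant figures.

18.9 knots

Coriolis parameter at 59°N:
f = 2Ω sin φ = 2 × 7.29×10⁻⁵ × sin 59° = 1.25×10⁻⁴ s⁻¹
Pressure gradient: |∂P/∂n| = 600 Pa / 433000 m = 1.39×10⁻³ Pa/m
Geostrophic speed: V_g = |∂P/∂n|/(fρ) = 1.39×10⁻³/(1.25×10⁻⁴ × 1.23) = 9.01 m/s
Around a high, pressure-gradient force acts outward with centrifugal, so Coriolis balances both:
fV = (1/ρ)|∂P/∂n| + V²/R  →  V² − fR·V + fR·V_g = 0
With fR = 1.25×10⁻⁴ × 1093×10³ m = 137 m/s:
V = [fR − √((fR)² − 4 fR V_g)]/2 = [137 − √(137² − 4×137×9.01)]/2 = 9.7 m/s
Supergeostrophic (V > V_g = 9.01 m/s), as expected around a high.
Converting: 9.7 m/s × 1.944 = 18.9 knots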